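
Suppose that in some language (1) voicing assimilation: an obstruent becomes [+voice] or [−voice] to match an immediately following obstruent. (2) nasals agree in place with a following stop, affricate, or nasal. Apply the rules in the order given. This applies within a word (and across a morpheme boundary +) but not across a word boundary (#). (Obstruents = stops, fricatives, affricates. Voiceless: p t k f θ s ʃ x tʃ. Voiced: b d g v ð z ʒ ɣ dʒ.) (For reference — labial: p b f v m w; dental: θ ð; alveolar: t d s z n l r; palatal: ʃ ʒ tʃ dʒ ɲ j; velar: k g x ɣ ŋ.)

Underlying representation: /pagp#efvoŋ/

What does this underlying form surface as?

Rule 1: /g/ before /p/ (voiceless) → [k]
Rule 1: /f/ before /v/ (voiced) → [v]
After rule 1: pakp#evvoŋ
Rule 2: no segment meets the rule's conditions; no change.

[pakp#evvoŋ]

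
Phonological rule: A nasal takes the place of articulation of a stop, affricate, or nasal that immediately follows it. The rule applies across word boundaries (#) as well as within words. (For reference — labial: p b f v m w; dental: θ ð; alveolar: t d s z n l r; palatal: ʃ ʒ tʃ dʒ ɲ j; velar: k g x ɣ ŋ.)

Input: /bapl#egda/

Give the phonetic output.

[bapl#egda]

no segment meets the rule's conditions; no change.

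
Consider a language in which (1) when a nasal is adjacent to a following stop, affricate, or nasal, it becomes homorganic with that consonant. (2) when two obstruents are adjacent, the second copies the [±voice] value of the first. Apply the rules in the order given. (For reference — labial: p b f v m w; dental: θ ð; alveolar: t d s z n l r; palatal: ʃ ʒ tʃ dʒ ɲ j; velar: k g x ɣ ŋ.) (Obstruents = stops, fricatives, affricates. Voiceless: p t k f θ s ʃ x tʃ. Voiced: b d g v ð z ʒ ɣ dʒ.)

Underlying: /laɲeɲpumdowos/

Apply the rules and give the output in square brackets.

[laɲempundowos]

Rule 1: /ɲ/ before /p/ (labial) → [m]
Rule 1: /m/ before /d/ (alveolar) → [n]
After rule 1: laɲempundowos
Rule 2: no segment meets the rule's conditions; no change.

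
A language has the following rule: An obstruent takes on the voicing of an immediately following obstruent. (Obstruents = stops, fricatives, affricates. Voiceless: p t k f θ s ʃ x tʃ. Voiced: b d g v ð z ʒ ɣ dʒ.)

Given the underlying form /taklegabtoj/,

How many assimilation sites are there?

/b/ before /t/ (voiceless) → [p]
1 segment changes.

1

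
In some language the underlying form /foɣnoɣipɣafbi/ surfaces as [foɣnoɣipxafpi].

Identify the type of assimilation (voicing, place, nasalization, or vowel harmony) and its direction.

voicing assimilation, progressive

/ɣ/→[x] /b/→[p].
Each target copies a feature from the preceding segment, so the direction is progressive.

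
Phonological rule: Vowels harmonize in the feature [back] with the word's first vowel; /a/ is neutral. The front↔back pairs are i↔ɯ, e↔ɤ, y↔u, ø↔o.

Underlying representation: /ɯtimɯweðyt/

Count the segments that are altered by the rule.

3

/i/ harmonizes with /ɯ/ ([+back]) → [ɯ]
/e/ harmonizes with /ɯ/ ([+back]) → [ɤ]
/y/ harmonizes with /ɯ/ ([+back]) → [u]
3 segments change.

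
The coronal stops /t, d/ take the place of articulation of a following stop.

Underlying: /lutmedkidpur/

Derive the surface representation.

[lutmegkibpur]

/d/ before /k/ (velar) → [g]
/d/ before /p/ (labial) → [b]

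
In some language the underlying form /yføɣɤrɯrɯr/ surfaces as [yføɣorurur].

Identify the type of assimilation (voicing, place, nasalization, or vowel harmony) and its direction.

/ɤ/→[o] /ɯ/→[u] /ɯ/→[u].
Vowels agree with the first vowel, so the harmony is progressive.

vowel harmony, progressive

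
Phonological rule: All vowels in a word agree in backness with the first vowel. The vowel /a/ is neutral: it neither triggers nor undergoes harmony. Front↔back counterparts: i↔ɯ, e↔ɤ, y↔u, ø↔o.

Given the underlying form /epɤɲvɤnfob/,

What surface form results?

[epeɲvenføb]

/ɤ/ harmonizes with /e/ ([-back]) → [e]
/ɤ/ harmonizes with /e/ ([-back]) → [e]
/o/ harmonizes with /e/ ([-back]) → [ø]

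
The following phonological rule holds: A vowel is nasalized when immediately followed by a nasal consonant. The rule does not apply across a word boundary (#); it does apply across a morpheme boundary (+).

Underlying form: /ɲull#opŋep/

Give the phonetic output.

[ɲull#opŋep]

no segment meets the rule's conditions; no change.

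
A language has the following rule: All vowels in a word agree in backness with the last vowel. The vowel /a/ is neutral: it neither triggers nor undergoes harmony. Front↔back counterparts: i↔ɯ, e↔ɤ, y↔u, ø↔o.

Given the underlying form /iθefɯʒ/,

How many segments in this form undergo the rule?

2

/i/ harmonizes with /ɯ/ ([+back]) → [ɯ]
/e/ harmonizes with /ɯ/ ([+back]) → [ɤ]
2 segments change.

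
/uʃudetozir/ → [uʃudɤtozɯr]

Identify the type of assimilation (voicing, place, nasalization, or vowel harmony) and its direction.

vowel harmony, progressive

/e/→[ɤ] /i/→[ɯ].
Vowels agree with the first vowel, so the harmony is progressive.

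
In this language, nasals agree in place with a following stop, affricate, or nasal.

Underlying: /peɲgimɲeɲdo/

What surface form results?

[peŋgiɲɲendo]

/ɲ/ before /g/ (velar) → [ŋ]
/m/ before /ɲ/ (palatal) → [ɲ]
/ɲ/ before /d/ (alveolar) → [n]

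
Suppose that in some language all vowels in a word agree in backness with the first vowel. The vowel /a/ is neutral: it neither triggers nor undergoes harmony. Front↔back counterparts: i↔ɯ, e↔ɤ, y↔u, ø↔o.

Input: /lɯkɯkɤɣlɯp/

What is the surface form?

no segment meets the rule's conditions; no change.

[lɯkɯkɤɣlɯp]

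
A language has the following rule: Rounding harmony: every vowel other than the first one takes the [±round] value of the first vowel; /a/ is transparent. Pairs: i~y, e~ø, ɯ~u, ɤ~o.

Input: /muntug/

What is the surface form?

no segment meets the rule's conditions; no change.

[muntug]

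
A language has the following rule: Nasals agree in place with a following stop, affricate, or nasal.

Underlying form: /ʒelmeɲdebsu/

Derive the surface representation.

/ɲ/ before /d/ (alveolar) → [n]

[ʒelmendebsu]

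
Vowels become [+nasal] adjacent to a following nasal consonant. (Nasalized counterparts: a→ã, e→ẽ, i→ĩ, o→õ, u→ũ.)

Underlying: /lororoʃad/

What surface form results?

no segment meets the rule's conditions; no change.

[lororoʃad]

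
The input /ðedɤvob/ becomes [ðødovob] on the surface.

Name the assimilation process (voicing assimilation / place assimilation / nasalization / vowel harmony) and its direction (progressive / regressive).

vowel harmony, regressive

/e/→[ø] /ɤ/→[o].
Vowels agree with the last vowel, so the harmony is regressive.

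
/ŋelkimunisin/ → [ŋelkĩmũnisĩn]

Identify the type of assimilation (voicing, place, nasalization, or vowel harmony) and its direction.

/i/→[ĩ] /u/→[ũ] /i/→[ĩ].
Each target copies a feature from the following segment, so the direction is regressive.

nasalization, regressive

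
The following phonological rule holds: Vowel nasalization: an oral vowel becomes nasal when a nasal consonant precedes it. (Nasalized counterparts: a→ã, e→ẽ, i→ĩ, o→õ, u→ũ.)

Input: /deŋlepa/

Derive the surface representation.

no segment meets the rule's conditions; no change.

[deŋlepa]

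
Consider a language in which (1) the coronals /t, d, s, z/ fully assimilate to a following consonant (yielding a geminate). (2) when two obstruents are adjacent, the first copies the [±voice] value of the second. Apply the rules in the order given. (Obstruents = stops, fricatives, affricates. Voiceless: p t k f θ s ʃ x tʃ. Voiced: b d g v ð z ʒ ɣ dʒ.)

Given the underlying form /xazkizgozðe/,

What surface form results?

Rule 1: /z/ before /k/ → [k] (total assimilation)
Rule 1: /z/ before /g/ → [g] (total assimilation)
Rule 1: /z/ before /ð/ → [ð] (total assimilation)
After rule 1: xakkiggoððe
Rule 2: no segment meets the rule's conditions; no change.

[xakkiggoððe]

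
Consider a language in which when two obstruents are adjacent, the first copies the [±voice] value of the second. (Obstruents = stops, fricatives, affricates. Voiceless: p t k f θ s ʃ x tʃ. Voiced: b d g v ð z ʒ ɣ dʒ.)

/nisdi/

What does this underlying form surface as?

/s/ before /d/ (voiced) → [z]

[nizdi]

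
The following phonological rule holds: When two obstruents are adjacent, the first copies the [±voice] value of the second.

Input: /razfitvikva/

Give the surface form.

/z/ before /f/ (voiceless) → [s]
/t/ before /v/ (voiced) → [d]
/k/ before /v/ (voiced) → [g]

[rasfidvigva]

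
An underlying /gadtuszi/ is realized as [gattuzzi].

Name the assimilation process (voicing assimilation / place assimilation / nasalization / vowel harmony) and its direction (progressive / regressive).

/d/→[t] /s/→[z].
Each target copies a feature from the following segment, so the direction is regressive.

voicing assimilation, regressive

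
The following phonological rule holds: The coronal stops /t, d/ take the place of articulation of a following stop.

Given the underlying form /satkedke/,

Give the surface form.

/t/ before /k/ (velar) → [k]
/d/ before /k/ (velar) → [g]

[sakkegke]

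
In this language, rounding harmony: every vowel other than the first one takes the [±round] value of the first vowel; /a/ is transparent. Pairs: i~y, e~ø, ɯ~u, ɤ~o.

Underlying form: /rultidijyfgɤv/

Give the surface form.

[rultydyjyfgov]

/i/ harmonizes with /u/ ([+round]) → [y]
/i/ harmonizes with /u/ ([+round]) → [y]
/ɤ/ harmonizes with /u/ ([+round]) → [o]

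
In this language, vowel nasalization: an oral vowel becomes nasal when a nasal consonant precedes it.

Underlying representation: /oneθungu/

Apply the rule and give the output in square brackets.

/e/ after nasal /n/ → [ẽ]

[onẽθungu]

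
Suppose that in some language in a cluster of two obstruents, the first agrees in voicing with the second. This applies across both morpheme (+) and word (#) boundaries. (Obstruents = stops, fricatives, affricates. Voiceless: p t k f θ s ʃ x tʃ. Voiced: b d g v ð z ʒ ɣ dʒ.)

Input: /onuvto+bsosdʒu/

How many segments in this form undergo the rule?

/v/ before /t/ (voiceless) → [f]
/b/ before /s/ (voiceless) → [p]
/s/ before /dʒ/ (voiced) → [z]
3 segments change.

3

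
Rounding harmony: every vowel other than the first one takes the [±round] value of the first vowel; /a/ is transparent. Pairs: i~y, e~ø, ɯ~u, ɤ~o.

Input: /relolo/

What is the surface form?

/o/ harmonizes with /e/ ([-round]) → [ɤ]
/o/ harmonizes with /e/ ([-round]) → [ɤ]

[relɤlɤ]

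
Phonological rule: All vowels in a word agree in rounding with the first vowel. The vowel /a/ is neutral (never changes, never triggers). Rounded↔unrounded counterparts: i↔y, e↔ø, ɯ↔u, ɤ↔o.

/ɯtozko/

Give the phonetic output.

[ɯtɤzkɤ]

/o/ harmonizes with /ɯ/ ([-round]) → [ɤ]
/o/ harmonizes with /ɯ/ ([-round]) → [ɤ]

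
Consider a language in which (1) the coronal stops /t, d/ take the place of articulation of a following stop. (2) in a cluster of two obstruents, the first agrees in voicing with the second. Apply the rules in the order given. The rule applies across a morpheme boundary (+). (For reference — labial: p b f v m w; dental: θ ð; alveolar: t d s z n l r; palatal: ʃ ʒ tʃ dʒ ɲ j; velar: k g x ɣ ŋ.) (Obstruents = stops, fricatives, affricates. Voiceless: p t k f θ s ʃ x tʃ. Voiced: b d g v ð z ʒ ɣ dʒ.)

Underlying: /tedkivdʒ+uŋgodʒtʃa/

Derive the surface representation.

Rule 1: /d/ before /k/ (velar) → [g]
After rule 1: tegkivdʒ+uŋgodʒtʃa
Rule 2: /g/ before /k/ (voiceless) → [k]
Rule 2: /dʒ/ before /tʃ/ (voiceless) → [tʃ]

[tekkivdʒ+uŋgotʃtʃa]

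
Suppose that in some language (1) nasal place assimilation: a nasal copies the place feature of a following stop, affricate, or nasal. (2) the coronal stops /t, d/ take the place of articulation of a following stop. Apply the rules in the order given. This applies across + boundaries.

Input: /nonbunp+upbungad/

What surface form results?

[nombump+upbuŋgad]

Rule 1: /n/ before /b/ (labial) → [m]
Rule 1: /n/ before /p/ (labial) → [m]
Rule 1: /n/ before /g/ (velar) → [ŋ]
After rule 1: nombump+upbuŋgad
Rule 2: no segment meets the rule's conditions; no change.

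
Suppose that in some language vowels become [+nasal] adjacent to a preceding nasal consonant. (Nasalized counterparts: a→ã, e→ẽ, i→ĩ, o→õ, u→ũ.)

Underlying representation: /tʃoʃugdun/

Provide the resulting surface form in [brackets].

[tʃoʃugdun]

no segment meets the rule's conditions; no change.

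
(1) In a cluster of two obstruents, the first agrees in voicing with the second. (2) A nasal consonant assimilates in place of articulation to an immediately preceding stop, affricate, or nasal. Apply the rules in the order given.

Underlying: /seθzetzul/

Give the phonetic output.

Rule 1: /θ/ before /z/ (voiced) → [ð]
Rule 1: /t/ before /z/ (voiced) → [d]
After rule 1: seðzedzul
Rule 2: no segment meets the rule's conditions; no change.

[seðzedzul]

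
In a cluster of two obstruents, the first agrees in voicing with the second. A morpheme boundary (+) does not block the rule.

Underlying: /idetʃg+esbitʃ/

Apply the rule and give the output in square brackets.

[idedʒg+ezbitʃ]

/tʃ/ before /g/ (voiced) → [dʒ]
/s/ before /b/ (voiced) → [z]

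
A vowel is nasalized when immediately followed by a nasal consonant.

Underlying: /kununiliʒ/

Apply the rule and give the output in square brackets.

/u/ before nasal /n/ → [ũ]
/u/ before nasal /n/ → [ũ]

[kũnũniliʒ]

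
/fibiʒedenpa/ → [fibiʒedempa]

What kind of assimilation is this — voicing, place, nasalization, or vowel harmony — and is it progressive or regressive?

/n/→[m].
Each target copies a feature from the following segment, so the direction is regressive.

place assimilation, regressive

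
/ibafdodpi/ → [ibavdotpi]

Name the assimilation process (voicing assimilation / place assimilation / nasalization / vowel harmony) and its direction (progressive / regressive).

/f/→[v] /d/→[t].
Each target copies a feature from the following segment, so the direction is regressive.

voicing assimilation, regressive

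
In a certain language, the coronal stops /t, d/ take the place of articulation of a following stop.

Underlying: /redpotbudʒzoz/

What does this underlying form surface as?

/d/ before /p/ (labial) → [b]
/t/ before /b/ (labial) → [p]

[rebpopbudʒzoz]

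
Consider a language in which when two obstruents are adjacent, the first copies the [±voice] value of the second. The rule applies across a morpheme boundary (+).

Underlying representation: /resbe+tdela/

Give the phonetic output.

[rezbe+ddela]

/s/ before /b/ (voiced) → [z]
/t/ before /d/ (voiced) → [d]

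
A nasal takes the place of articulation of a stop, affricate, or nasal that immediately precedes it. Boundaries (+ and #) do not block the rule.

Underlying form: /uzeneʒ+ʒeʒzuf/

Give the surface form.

no segment meets the rule's conditions; no change.

[uzeneʒ+ʒeʒzuf]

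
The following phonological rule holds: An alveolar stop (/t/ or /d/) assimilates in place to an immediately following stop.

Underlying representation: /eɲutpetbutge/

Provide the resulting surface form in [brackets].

/t/ before /p/ (labial) → [p]
/t/ before /b/ (labial) → [p]
/t/ before /g/ (velar) → [k]

[eɲuppepbukge]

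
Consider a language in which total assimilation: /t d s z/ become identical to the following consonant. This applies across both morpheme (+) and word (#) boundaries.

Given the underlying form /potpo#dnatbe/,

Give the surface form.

/t/ before /p/ → [p] (total assimilation)
/d/ before /n/ → [n] (total assimilation)
/t/ before /b/ → [b] (total assimilation)

[poppo#nnabbe]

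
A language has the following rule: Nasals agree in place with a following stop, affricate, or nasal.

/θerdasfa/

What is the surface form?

[θerdasfa]

no segment meets the rule's conditions; no change.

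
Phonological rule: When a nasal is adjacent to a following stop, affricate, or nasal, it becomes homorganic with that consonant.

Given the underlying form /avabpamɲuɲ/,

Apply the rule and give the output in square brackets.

[avabpaɲɲuɲ]

/m/ before /ɲ/ (palatal) → [ɲ]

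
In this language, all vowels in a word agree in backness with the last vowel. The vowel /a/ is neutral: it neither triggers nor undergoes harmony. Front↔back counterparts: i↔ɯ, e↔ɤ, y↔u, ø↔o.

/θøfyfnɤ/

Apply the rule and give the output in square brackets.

[θofufnɤ]

/ø/ harmonizes with /ɤ/ ([+back]) → [o]
/y/ harmonizes with /ɤ/ ([+back]) → [u]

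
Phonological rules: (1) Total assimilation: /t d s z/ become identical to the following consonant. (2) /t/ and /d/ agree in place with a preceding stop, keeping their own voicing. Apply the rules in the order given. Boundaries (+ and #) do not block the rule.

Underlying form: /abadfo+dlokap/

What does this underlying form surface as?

Rule 1: /d/ before /f/ → [f] (total assimilation)
Rule 1: /d/ before /l/ → [l] (total assimilation)
After rule 1: abaffo+llokap
Rule 2: no segment meets the rule's conditions; no change.

[abaffo+llokap]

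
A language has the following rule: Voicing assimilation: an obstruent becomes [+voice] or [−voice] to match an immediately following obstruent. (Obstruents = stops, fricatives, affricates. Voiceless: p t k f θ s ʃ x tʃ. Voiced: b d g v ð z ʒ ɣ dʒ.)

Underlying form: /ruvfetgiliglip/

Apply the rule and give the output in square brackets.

/v/ before /f/ (voiceless) → [f]
/t/ before /g/ (voiced) → [d]

[ruffedgiliglip]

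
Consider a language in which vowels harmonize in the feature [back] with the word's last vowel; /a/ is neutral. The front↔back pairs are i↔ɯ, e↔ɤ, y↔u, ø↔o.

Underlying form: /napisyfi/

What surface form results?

[napisyfi]

no segment meets the rule's conditions; no change.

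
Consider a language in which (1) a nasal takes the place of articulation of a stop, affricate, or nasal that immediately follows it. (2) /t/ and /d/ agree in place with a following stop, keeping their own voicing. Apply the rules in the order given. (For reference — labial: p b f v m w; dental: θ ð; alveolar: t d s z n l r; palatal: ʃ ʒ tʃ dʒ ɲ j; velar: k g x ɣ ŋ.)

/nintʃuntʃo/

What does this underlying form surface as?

[niɲtʃuɲtʃo]

Rule 1: /n/ before /tʃ/ (palatal) → [ɲ]
Rule 1: /n/ before /tʃ/ (palatal) → [ɲ]
After rule 1: niɲtʃuɲtʃo
Rule 2: no segment meets the rule's conditions; no change.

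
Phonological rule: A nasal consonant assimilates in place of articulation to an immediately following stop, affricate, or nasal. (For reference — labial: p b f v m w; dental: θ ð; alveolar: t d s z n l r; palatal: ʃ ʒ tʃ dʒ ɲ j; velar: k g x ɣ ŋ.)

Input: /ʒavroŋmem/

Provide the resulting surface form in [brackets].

[ʒavrommem]

/ŋ/ before /m/ (labial) → [m]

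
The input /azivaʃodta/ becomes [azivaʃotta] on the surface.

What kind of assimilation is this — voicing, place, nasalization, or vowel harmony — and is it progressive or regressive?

voicing assimilation, regressive

/d/→[t].
Each target copies a feature from the following segment, so the direction is regressive.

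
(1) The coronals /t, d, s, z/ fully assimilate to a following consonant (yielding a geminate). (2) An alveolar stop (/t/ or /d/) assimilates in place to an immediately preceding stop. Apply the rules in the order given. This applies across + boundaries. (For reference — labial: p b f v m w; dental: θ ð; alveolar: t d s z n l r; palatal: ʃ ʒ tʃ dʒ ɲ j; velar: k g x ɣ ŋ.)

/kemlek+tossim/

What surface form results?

Rule 1: no segment meets the rule's conditions; no change.
After rule 1: kemlek+tossim
Rule 2: /t/ after /k/ (velar) → [k]

[kemlek+kossim]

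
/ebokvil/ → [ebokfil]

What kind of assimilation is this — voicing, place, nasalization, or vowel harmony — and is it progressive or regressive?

voicing assimilation, progressive

/v/→[f].
Each target copies a feature from the preceding segment, so the direction is progressive.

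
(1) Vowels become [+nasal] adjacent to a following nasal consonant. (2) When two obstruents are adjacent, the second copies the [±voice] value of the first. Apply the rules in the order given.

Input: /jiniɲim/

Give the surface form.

Rule 1: /i/ before nasal /n/ → [ĩ]
Rule 1: /i/ before nasal /ɲ/ → [ĩ]
Rule 1: /i/ before nasal /m/ → [ĩ]
After rule 1: jĩnĩɲĩm
Rule 2: no segment meets the rule's conditions; no change.

[jĩnĩɲĩm]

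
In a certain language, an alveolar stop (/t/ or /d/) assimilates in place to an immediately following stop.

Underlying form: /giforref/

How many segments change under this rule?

No segment meets the rule's conditions.

0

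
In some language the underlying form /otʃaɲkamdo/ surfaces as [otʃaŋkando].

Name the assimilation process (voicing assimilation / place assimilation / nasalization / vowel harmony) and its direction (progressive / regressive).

place assimilation, regressive

/ɲ/→[ŋ] /m/→[n].
Each target copies a feature from the following segment, so the direction is regressive.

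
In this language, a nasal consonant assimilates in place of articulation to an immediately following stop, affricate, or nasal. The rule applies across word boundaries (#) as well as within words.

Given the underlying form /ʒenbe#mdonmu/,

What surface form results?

/n/ before /b/ (labial) → [m]
/m/ before /d/ (alveolar) → [n]
/n/ before /m/ (labial) → [m]

[ʒembe#ndommu]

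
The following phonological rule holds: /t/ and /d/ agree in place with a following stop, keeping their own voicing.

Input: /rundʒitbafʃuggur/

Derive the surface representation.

/t/ before /b/ (labial) → [p]

[rundʒipbafʃuggur]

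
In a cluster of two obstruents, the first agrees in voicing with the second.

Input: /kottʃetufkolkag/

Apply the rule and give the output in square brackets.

no segment meets the rule's conditions; no change.

[kottʃetufkolkag]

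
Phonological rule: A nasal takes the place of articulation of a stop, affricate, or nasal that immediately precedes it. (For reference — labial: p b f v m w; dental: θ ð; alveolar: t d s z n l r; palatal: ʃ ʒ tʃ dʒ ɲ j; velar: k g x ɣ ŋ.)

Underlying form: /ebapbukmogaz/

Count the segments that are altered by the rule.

/m/ after /k/ (velar) → [ŋ]
1 segment changes.

1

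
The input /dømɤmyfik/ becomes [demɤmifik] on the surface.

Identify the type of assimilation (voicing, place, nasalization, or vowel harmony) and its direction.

/ø/→[e] /y/→[i].
Vowels agree with the last vowel, so the harmony is regressive.

vowel harmony, regressive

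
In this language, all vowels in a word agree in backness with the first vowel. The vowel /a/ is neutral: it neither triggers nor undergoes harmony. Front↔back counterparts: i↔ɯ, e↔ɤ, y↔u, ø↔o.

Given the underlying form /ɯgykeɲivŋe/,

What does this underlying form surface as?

[ɯgukɤɲɯvŋɤ]

/y/ harmonizes with /ɯ/ ([+back]) → [u]
/e/ harmonizes with /ɯ/ ([+back]) → [ɤ]
/i/ harmonizes with /ɯ/ ([+back]) → [ɯ]
/e/ harmonizes with /ɯ/ ([+back]) → [ɤ]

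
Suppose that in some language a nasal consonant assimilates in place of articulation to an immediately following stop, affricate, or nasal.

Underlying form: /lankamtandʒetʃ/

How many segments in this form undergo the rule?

3

/n/ before /k/ (velar) → [ŋ]
/m/ before /t/ (alveolar) → [n]
/n/ before /dʒ/ (palatal) → [ɲ]
3 segments change.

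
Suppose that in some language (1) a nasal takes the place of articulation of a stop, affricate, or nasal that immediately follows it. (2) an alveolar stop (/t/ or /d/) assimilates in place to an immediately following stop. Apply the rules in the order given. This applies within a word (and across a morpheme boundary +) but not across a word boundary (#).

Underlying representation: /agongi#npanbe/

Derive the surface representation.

Rule 1: /n/ before /g/ (velar) → [ŋ]
Rule 1: /n/ before /p/ (labial) → [m]
Rule 1: /n/ before /b/ (labial) → [m]
After rule 1: agoŋgi#mpambe
Rule 2: no segment meets the rule's conditions; no change.

[agoŋgi#mpambe]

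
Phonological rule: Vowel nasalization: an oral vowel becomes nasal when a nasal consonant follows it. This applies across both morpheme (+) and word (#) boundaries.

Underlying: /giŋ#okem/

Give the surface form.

/i/ before nasal /ŋ/ → [ĩ]
/e/ before nasal /m/ → [ẽ]

[gĩŋ#okẽm]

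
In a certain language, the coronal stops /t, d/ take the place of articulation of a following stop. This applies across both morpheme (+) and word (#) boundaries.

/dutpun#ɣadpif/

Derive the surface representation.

/t/ before /p/ (labial) → [p]
/d/ before /p/ (labial) → [b]

[duppun#ɣabpif]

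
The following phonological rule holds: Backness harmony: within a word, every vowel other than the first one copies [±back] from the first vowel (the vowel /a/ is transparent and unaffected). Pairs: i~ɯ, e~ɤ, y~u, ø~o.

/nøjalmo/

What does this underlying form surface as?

[nøjalmø]

/o/ harmonizes with /ø/ ([-back]) → [ø]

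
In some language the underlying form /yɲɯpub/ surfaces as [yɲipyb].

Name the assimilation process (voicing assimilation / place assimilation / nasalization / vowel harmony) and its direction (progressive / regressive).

vowel harmony, progressive

/ɯ/→[i] /u/→[y].
Vowels agree with the first vowel, so the harmony is progressive.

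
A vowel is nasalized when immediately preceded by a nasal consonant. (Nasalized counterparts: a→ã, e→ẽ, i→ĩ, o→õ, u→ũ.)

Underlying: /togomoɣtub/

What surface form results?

[togomõɣtub]

/o/ after nasal /m/ → [õ]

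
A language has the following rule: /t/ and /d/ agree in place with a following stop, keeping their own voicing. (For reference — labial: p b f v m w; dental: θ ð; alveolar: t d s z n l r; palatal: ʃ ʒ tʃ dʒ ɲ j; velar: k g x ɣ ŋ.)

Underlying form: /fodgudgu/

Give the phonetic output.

/d/ before /g/ (velar) → [g]
/d/ before /g/ (velar) → [g]

[fogguggu]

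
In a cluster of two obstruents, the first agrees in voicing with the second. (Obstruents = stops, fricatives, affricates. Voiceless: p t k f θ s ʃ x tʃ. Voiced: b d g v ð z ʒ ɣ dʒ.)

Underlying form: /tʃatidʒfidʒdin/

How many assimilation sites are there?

/dʒ/ before /f/ (voiceless) → [tʃ]
1 segment changes.

1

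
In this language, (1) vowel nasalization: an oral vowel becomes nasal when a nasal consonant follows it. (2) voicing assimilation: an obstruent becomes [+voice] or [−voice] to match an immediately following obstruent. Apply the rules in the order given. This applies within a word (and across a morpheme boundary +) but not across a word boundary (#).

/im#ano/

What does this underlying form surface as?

[ĩm#ãno]

Rule 1: /i/ before nasal /m/ → [ĩ]
Rule 1: /a/ before nasal /n/ → [ã]
After rule 1: ĩm#ãno
Rule 2: no segment meets the rule's conditions; no change.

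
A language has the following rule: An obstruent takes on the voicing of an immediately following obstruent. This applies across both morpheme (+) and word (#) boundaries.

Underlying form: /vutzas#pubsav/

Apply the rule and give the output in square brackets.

/t/ before /z/ (voiced) → [d]
/b/ before /s/ (voiceless) → [p]

[vudzas#pupsav]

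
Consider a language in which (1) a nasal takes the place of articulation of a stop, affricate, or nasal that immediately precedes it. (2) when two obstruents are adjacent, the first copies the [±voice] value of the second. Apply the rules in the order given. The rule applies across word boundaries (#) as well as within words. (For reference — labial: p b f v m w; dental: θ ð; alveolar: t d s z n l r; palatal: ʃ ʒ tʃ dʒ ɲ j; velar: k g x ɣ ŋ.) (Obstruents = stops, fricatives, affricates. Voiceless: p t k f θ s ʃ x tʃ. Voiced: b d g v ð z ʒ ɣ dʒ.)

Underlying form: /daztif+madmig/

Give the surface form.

[dastif+madnig]

Rule 1: /m/ after /d/ (alveolar) → [n]
After rule 1: daztif+madnig
Rule 2: /z/ before /t/ (voiceless) → [s]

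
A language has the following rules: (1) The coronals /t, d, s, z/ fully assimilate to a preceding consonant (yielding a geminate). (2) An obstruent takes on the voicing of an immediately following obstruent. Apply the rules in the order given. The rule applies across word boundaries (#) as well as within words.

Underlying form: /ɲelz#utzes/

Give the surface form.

[ɲell#uttes]

Rule 1: /z/ after /l/ → [l] (total assimilation)
Rule 1: /z/ after /t/ → [t] (total assimilation)
After rule 1: ɲell#uttes
Rule 2: no segment meets the rule's conditions; no change.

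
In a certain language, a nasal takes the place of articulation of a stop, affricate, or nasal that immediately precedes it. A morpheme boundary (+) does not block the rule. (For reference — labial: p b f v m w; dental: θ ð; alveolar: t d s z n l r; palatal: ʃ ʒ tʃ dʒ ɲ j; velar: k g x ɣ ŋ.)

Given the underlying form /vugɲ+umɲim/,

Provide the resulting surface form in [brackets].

/ɲ/ after /g/ (velar) → [ŋ]
/ɲ/ after /m/ (labial) → [m]

[vugŋ+ummim]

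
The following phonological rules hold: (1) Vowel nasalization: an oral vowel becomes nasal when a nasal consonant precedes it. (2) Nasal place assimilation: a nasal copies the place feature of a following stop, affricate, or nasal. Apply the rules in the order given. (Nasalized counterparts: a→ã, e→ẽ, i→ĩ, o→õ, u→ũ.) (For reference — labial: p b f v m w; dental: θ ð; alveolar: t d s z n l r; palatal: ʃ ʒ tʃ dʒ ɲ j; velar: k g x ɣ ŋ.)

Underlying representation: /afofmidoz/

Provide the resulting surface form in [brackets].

[afofmĩdoz]

Rule 1: /i/ after nasal /m/ → [ĩ]
After rule 1: afofmĩdoz
Rule 2: no segment meets the rule's conditions; no change.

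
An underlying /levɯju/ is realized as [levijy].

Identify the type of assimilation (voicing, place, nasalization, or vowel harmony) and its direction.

vowel harmony, progressive

/ɯ/→[i] /u/→[y].
Vowels agree with the first vowel, so the harmony is progressive.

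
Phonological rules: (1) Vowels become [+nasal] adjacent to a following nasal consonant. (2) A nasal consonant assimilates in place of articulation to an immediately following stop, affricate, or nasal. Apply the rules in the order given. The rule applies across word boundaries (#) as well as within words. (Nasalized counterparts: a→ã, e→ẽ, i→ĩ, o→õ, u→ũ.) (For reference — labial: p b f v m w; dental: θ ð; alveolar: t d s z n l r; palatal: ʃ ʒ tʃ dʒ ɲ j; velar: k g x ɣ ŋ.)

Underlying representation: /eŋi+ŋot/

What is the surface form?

Rule 1: /e/ before nasal /ŋ/ → [ẽ]
Rule 1: /i/ before nasal /ŋ/ → [ĩ]
After rule 1: ẽŋĩ+ŋot
Rule 2: no segment meets the rule's conditions; no change.

[ẽŋĩ+ŋot]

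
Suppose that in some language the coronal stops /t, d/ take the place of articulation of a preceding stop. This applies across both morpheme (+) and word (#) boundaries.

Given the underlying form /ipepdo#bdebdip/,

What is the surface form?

/d/ after /p/ (labial) → [b]
/d/ after /b/ (labial) → [b]
/d/ after /b/ (labial) → [b]

[ipepbo#bbebbip]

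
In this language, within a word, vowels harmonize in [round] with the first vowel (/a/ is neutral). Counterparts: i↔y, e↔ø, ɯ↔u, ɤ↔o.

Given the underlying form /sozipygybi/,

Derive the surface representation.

/i/ harmonizes with /o/ ([+round]) → [y]
/i/ harmonizes with /o/ ([+round]) → [y]

[sozypygyby]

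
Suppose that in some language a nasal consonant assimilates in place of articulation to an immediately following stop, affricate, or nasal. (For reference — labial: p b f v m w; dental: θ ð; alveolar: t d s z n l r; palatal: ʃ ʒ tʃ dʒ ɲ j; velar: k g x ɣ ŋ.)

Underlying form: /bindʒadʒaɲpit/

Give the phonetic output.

/n/ before /dʒ/ (palatal) → [ɲ]
/ɲ/ before /p/ (labial) → [m]

[biɲdʒadʒampit]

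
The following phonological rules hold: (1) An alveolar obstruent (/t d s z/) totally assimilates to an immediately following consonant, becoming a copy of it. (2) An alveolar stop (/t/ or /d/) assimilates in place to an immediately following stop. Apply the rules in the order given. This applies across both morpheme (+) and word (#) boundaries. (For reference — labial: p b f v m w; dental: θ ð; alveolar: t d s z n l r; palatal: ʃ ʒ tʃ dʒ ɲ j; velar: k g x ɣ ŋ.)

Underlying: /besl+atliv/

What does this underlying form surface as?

Rule 1: /s/ before /l/ → [l] (total assimilation)
Rule 1: /t/ before /l/ → [l] (total assimilation)
After rule 1: bell+alliv
Rule 2: no segment meets the rule's conditions; no change.

[bell+alliv]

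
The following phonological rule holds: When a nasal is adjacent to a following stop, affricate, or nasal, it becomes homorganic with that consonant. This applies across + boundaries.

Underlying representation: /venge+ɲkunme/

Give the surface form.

/n/ before /g/ (velar) → [ŋ]
/ɲ/ before /k/ (velar) → [ŋ]
/n/ before /m/ (labial) → [m]

[veŋge+ŋkumme]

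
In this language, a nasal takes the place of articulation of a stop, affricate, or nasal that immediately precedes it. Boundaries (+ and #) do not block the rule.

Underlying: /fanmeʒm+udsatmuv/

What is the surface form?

[fanneʒm+udsatnuv]

/m/ after /n/ (alveolar) → [n]
/m/ after /t/ (alveolar) → [n]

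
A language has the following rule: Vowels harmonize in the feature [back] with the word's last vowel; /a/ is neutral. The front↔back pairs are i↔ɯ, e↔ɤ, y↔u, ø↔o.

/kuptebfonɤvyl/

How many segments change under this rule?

/u/ harmonizes with /y/ ([-back]) → [y]
/o/ harmonizes with /y/ ([-back]) → [ø]
/ɤ/ harmonizes with /y/ ([-back]) → [e]
3 segments change.

3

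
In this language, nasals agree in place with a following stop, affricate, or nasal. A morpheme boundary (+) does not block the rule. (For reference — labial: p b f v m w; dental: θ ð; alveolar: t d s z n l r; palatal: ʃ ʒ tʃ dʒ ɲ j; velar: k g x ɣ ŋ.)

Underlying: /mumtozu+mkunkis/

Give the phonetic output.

[muntozu+ŋkuŋkis]

/m/ before /t/ (alveolar) → [n]
/m/ before /k/ (velar) → [ŋ]
/n/ before /k/ (velar) → [ŋ]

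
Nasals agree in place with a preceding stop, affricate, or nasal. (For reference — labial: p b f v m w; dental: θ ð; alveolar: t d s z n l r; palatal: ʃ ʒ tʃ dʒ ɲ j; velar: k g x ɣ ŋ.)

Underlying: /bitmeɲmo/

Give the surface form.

/m/ after /t/ (alveolar) → [n]
/m/ after /ɲ/ (palatal) → [ɲ]

[bitneɲɲo]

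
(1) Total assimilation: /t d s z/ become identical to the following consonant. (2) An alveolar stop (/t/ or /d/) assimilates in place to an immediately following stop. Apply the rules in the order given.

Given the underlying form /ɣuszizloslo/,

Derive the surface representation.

[ɣuzzillollo]

Rule 1: /s/ before /z/ → [z] (total assimilation)
Rule 1: /z/ before /l/ → [l] (total assimilation)
Rule 1: /s/ before /l/ → [l] (total assimilation)
After rule 1: ɣuzzillollo
Rule 2: no segment meets the rule's conditions; no change.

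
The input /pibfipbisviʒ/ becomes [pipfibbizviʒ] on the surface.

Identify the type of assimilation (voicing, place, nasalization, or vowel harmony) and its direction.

voicing assimilation, regressive

/b/→[p] /p/→[b] /s/→[z].
Each target copies a feature from the following segment, so the direction is regressive.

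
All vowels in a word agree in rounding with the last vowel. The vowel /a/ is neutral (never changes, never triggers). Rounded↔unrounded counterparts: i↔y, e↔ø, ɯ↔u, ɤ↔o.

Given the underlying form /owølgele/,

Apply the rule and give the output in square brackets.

[ɤwelgele]

/o/ harmonizes with /e/ ([-round]) → [ɤ]
/ø/ harmonizes with /e/ ([-round]) → [e]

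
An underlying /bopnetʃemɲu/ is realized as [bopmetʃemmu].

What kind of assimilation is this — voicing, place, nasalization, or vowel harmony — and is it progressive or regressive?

/n/→[m] /ɲ/→[m].
Each target copies a feature from the preceding segment, so the direction is progressive.

place assimilation, progressive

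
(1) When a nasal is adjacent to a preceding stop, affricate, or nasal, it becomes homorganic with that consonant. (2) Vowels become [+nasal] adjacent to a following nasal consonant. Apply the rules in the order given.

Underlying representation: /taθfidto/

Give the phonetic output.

[taθfidto]

Rule 1: no segment meets the rule's conditions; no change.
After rule 1: taθfidto
Rule 2: no segment meets the rule's conditions; no change.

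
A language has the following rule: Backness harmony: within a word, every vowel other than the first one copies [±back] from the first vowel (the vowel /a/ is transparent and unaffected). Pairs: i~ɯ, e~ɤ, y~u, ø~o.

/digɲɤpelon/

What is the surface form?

[digɲepeløn]

/ɤ/ harmonizes with /i/ ([-back]) → [e]
/o/ harmonizes with /i/ ([-back]) → [ø]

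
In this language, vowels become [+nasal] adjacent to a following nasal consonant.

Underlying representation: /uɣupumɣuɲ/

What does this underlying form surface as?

[uɣupũmɣũɲ]

/u/ before nasal /m/ → [ũ]
/u/ before nasal /ɲ/ → [ũ]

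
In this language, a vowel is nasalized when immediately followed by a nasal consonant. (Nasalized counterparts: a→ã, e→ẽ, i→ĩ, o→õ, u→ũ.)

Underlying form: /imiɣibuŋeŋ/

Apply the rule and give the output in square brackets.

[ĩmiɣibũŋẽŋ]

/i/ before nasal /m/ → [ĩ]
/u/ before nasal /ŋ/ → [ũ]
/e/ before nasal /ŋ/ → [ẽ]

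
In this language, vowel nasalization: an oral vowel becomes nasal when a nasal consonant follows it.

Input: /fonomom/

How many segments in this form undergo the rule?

3

/o/ before nasal /n/ → [õ]
/o/ before nasal /m/ → [õ]
/o/ before nasal /m/ → [õ]
3 segments change.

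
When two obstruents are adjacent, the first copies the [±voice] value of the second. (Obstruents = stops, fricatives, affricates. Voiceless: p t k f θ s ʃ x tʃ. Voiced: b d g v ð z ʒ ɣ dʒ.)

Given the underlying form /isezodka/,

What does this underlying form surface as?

/d/ before /k/ (voiceless) → [t]

[isezotka]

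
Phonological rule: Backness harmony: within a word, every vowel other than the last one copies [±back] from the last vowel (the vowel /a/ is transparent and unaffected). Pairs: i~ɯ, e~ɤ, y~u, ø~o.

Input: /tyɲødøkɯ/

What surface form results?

/y/ harmonizes with /ɯ/ ([+back]) → [u]
/ø/ harmonizes with /ɯ/ ([+back]) → [o]
/ø/ harmonizes with /ɯ/ ([+back]) → [o]

[tuɲodokɯ]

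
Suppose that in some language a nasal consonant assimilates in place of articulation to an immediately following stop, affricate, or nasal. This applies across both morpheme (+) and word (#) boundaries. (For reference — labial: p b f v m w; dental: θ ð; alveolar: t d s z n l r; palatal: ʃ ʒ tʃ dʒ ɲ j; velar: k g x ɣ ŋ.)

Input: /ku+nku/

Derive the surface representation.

/n/ before /k/ (velar) → [ŋ]

[ku+ŋku]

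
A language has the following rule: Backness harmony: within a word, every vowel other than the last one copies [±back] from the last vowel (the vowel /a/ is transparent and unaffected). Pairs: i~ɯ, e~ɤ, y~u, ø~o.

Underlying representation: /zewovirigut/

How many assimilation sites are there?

3

/e/ harmonizes with /u/ ([+back]) → [ɤ]
/i/ harmonizes with /u/ ([+back]) → [ɯ]
/i/ harmonizes with /u/ ([+back]) → [ɯ]
3 segments change.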